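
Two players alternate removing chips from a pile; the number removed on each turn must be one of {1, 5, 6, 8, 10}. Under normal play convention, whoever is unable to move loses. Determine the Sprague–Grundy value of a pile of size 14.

1

G(0) = 0
G(1) = mex{0} = 1
G(2) = mex{1} = 0
G(3) = mex{0} = 1
G(4) = mex{1} = 0
G(5) = mex{0,0} = 1
G(6) = mex{1,1,0} = 2
G(7) = mex{2,0,1} = 3
G(8) = mex{3,1,0,0} = 2
G(9) = mex{2,0,1,1} = 3
G(10) = mex{3,1,0,0,0} = 2
G(11) = mex{2,2,1,1,1} = 0
G(12) = mex{0,3,2,0,0} = 1
G(13) = mex{1,2,3,1,1} = 0
G(14) = mex{0,3,2,2,0} = 1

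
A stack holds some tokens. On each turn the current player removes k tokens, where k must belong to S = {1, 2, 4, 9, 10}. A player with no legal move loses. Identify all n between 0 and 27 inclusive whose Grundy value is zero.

0, 3, 6, 11, 14, 17, 22, 25

n :  0  1  2  3  4  5  6  7  8  9 10 11 12 13 14 15 16 17 18 19 20 21 22 23 24 25 26 27
G :  0  1  2  0  1  2  0  1  2  3  4  0  1  2  0  1  2  0  1  2  3  4  0  1  2  0  1  2
P-positions are exactly the n with G(n) = 0.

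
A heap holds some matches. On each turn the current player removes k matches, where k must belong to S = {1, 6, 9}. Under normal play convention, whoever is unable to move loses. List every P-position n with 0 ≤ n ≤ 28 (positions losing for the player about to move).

0, 2, 4, 7, 12, 14, 17, 19, 22, 24, 27

G(0) = 0
G(1) = mex{0} = 1
G(2) = mex{1} = 0
G(3) = mex{0} = 1
G(4) = mex{1} = 0
G(5) = mex{0} = 1
G(6) = mex{1,0} = 2
G(7) = mex{2,1} = 0
G(8) = mex{0,0} = 1
G(9) = mex{1,1,0} = 2
G(10) = mex{2,0,1} = 3
G(11) = mex{3,1,0} = 2
G(12) = mex{2,2,1} = 0
G(13) = mex{0,0,0} = 1
G(14) = mex{1,1,1} = 0
G(15) = mex{0,2,2} = 1
G(16) = mex{1,3,0} = 2
G(17) = mex{2,2,1} = 0
G(18) = mex{0,0,2} = 1
G(19) = mex{1,1,3} = 0
G(20) = mex{0,0,2} = 1
G(21) = mex{1,1,0} = 2
G(22) = mex{2,2,1} = 0
G(23) = mex{0,0,0} = 1
G(24) = mex{1,1,1} = 0
G(25) = mex{0,0,2} = 1
G(26) = mex{1,1,0} = 2
G(27) = mex{2,2,1} = 0
G(28) = mex{0,0,0} = 1
P-positions are exactly the n with G(n) = 0.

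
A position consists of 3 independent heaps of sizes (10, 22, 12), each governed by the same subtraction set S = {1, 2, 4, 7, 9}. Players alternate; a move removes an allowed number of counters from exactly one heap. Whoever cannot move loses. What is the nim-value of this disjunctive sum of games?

All heaps use S = {1, 2, 4, 7, 9}:
G(0) = 0
G(1) = mex{0} = 1
G(2) = mex{1,0} = 2
G(3) = mex{2,1} = 0
G(4) = mex{0,2,0} = 1
G(5) = mex{1,0,1} = 2
G(6) = mex{2,1,2} = 0
G(7) = mex{0,2,0,0} = 1
G(8) = mex{1,0,1,1} = 2
G(9) = mex{2,1,2,2,0} = 3
G(10) = mex{3,2,0,0,1} = 4
G(11) = mex{4,3,1,1,2} = 0
G(12) = mex{0,4,2,2,0} = 1
G(13) = mex{1,0,3,0,1} = 2
G(14) = mex{2,1,4,1,2} = 0
G(15) = mex{0,2,0,2,0} = 1
G(16) = mex{1,0,1,3,1} = 2
G(17) = mex{2,1,2,4,2} = 0
G(18) = mex{0,2,0,0,3} = 1
G(19) = mex{1,0,1,1,4} = 2
G(20) = mex{2,1,2,2,0} = 3
G(21) = mex{3,2,0,0,1} = 4
G(22) = mex{4,3,1,1,2} = 0
Heap A: G(10) = 4.
Heap B: G(22) = 0.
Heap C: G(12) = 1.
Combined Grundy value = 4 ⊕ 0 ⊕ 1 = 5.

5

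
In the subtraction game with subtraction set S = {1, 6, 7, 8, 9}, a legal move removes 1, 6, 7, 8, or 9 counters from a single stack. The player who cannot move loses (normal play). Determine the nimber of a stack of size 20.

G(0) = 0
G(1) = mex{0} = 1
G(2) = mex{1} = 0
G(3) = mex{0} = 1
G(4) = mex{1} = 0
G(5) = mex{0} = 1
G(6) = mex{1,0} = 2
G(7) = mex{2,1,0} = 3
G(8) = mex{3,0,1,0} = 2
G(9) = mex{2,1,0,1,0} = 3
G(10) = mex{3,0,1,0,1} = 2
G(11) = mex{2,1,0,1,0} = 3
G(12) = mex{3,2,1,0,1} = 4
G(13) = mex{4,3,2,1,0} = 5
G(14) = mex{5,2,3,2,1} = 0
G(15) = mex{0,3,2,3,2} = 1
G(16) = mex{1,2,3,2,3} = 0
G(17) = mex{0,3,2,3,2} = 1
G(18) = mex{1,4,3,2,3} = 0
G(19) = mex{0,5,4,3,2} = 1
G(20) = mex{1,0,5,4,3} = 2

2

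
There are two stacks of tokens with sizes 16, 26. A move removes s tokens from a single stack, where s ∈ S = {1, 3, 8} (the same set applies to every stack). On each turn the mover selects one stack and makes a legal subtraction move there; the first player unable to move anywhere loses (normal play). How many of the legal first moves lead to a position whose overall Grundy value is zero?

5

All stacks use S = {1, 3, 8}:
G(0) = 0
G(1) = mex{0} = 1
G(2) = mex{1} = 0
G(3) = mex{0,0} = 1
G(4) = mex{1,1} = 0
G(5) = mex{0,0} = 1
G(6) = mex{1,1} = 0
G(7) = mex{0,0} = 1
G(8) = mex{1,1,0} = 2
G(9) = mex{2,0,1} = 3
G(10) = mex{3,1,0} = 2
G(11) = mex{2,2,1} = 0
G(12) = mex{0,3,0} = 1
G(13) = mex{1,2,1} = 0
G(14) = mex{0,0,0} = 1
G(15) = mex{1,1,1} = 0
G(16) = mex{0,0,2} = 1
G(17) = mex{1,1,3} = 0
G(18) = mex{0,0,2} = 1
G(19) = mex{1,1,0} = 2
G(20) = mex{2,0,1} = 3
G(21) = mex{3,1,0} = 2
G(22) = mex{2,2,1} = 0
G(23) = mex{0,3,0} = 1
G(24) = mex{1,2,1} = 0
G(25) = mex{0,0,0} = 1
G(26) = mex{1,1,1} = 0
Stack A: G(16) = 1.
Stack B: G(26) = 0.
Combined Grundy value = 1 ⊕ 0 = 1.
A winning move leaves total XOR = 0, i.e. changes one component's Grundy value g to g ⊕ X where X is the current total.
Stack A: need g' = 1⊕1 = 0. Options: 16−1→G=0, 16−3→G=0, 16−8→G=2. Hits: 2.
Stack B: need g' = 0⊕1 = 1. Options: 26−1→G=1, 26−3→G=1, 26−8→G=1. Hits: 3.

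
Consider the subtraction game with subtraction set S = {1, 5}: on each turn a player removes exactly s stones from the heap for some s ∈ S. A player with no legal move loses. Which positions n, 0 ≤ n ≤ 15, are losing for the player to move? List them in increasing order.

0, 2, 4, 6, 8, 10, 12, 14

n :  0  1  2  3  4  5  6  7  8  9 10 11 12 13 14 15
G :  0  1  0  1  0  1  0  1  0  1  0  1  0  1  0  1
P-positions are exactly the n with G(n) = 0.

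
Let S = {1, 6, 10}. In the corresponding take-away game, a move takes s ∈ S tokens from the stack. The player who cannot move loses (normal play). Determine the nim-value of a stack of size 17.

n :  0  1  2  3  4  5  6  7  8  9 10 11 12 13 14 15 16 17
G :  0  1  0  1  0  1  2  0  1  0  1  0  1  2  3  2  0  1

1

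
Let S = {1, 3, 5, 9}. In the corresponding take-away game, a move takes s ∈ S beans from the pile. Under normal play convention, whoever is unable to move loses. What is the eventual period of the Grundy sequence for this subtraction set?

n :  0  1  2  3  4  5  6  7  8  9 10 11 12 13 14
G :  0  1  0  1  0  1  0  1  0  1  0  1  0  1  0
G(n+2) = G(n) holds for n = 0,…,8 (a full window of length max(S) = 9), so the sequence is purely periodic with period 2.

2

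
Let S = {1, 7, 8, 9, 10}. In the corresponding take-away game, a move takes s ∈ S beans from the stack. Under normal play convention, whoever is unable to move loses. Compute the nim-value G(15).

3

n :  0  1  2  3  4  5  6  7  8  9 10 11 12 13 14 15
G :  0  1  0  1  0  1  0  1  2  3  2  3  2  3  2  3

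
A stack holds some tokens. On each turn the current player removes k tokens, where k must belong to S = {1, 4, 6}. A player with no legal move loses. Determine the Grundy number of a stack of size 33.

1

G(0) = 0
G(1) = mex{0} = 1
G(2) = mex{1} = 0
G(3) = mex{0} = 1
G(4) = mex{1,0} = 2
G(5) = mex{2,1} = 0
G(6) = mex{0,0,0} = 1
G(7) = mex{1,1,1} = 0
G(8) = mex{0,2,0} = 1
G(9) = mex{1,0,1} = 2
G(10) = mex{2,1,2} = 0
G(11) = mex{0,0,0} = 1
G(12) = mex{1,1,1} = 0
G(13) = mex{0,2,0} = 1
G(14) = mex{1,0,1} = 2
G(15) = mex{2,1,2} = 0
G(16) = mex{0,0,0} = 1
G(17) = mex{1,1,1} = 0
G(18) = mex{0,2,0} = 1
G(19) = mex{1,0,1} = 2
G(20) = mex{2,1,2} = 0
G(21) = mex{0,0,0} = 1
G(22) = mex{1,1,1} = 0
G(23) = mex{0,2,0} = 1
G(24) = mex{1,0,1} = 2
G(25) = mex{2,1,2} = 0
G(26) = mex{0,0,0} = 1
G(27) = mex{1,1,1} = 0
G(28) = mex{0,2,0} = 1
G(29) = mex{1,0,1} = 2
G(30) = mex{2,1,2} = 0
G(31) = mex{0,0,0} = 1
G(32) = mex{1,1,1} = 0
G(33) = mex{0,2,0} = 1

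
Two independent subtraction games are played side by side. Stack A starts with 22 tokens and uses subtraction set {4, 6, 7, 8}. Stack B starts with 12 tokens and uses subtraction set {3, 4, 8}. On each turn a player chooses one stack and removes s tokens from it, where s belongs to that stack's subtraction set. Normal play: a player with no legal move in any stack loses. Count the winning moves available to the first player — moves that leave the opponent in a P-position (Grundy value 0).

Stack A, S = {4, 6, 7, 8}:
G(0) = 0
G(1) = mex{} = 0
G(2) = mex{} = 0
G(3) = mex{} = 0
G(4) = mex{0} = 1
G(5) = mex{0} = 1
G(6) = mex{0,0} = 1
G(7) = mex{0,0,0} = 1
G(8) = mex{1,0,0,0} = 2
G(9) = mex{1,0,0,0} = 2
G(10) = mex{1,1,0,0} = 2
G(11) = mex{1,1,1,0} = 2
G(12) = mex{2,1,1,1} = 0
G(13) = mex{2,1,1,1} = 0
G(14) = mex{2,2,1,1} = 0
G(15) = mex{2,2,2,1} = 0
G(16) = mex{0,2,2,2} = 1
G(17) = mex{0,2,2,2} = 1
G(18) = mex{0,0,2,2} = 1
G(19) = mex{0,0,0,2} = 1
G(20) = mex{1,0,0,0} = 2
G(21) = mex{1,0,0,0} = 2
G(22) = mex{1,1,0,0} = 2
G_A(22) = 2.
Stack B, S = {3, 4, 8}:
n :  0  1  2  3  4  5  6  7  8  9 10 11 12
G :  0  0  0  1  1  1  2  0  2  3  1  3  0
G_B(12) = 0.
Combined Grundy value = 2 ⊕ 0 = 2.
A winning move leaves total XOR = 0, i.e. changes one component's Grundy value g to g ⊕ X where X is the current total.
Stack A: need g' = 2⊕2 = 0. Options: 22−4→G=1, 22−6→G=1, 22−7→G=0, 22−8→G=0. Hits: 2.
Stack B: need g' = 0⊕2 = 2. Options: 12−3→G=3, 12−4→G=2, 12−8→G=1. Hits: 1.

3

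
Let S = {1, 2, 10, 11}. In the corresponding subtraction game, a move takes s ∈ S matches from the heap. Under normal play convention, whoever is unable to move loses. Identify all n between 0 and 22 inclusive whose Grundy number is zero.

G(0) = 0
G(1) = mex{0} = 1
G(2) = mex{1,0} = 2
G(3) = mex{2,1} = 0
G(4) = mex{0,2} = 1
G(5) = mex{1,0} = 2
G(6) = mex{2,1} = 0
G(7) = mex{0,2} = 1
G(8) = mex{1,0} = 2
G(9) = mex{2,1} = 0
G(10) = mex{0,2,0} = 1
G(11) = mex{1,0,1,0} = 2
G(12) = mex{2,1,2,1} = 0
G(13) = mex{0,2,0,2} = 1
G(14) = mex{1,0,1,0} = 2
G(15) = mex{2,1,2,1} = 0
G(16) = mex{0,2,0,2} = 1
G(17) = mex{1,0,1,0} = 2
G(18) = mex{2,1,2,1} = 0
G(19) = mex{0,2,0,2} = 1
G(20) = mex{1,0,1,0} = 2
G(21) = mex{2,1,2,1} = 0
G(22) = mex{0,2,0,2} = 1
P-positions are exactly the n with G(n) = 0.

0, 3, 6, 9, 12, 15, 18, 21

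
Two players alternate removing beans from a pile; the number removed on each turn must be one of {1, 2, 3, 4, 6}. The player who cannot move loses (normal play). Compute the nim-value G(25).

n :  0  1  2  3  4  5  6  7  8  9 10 11 12 13 14 15 16 17 18 19 20 21 22 23 24 25
G :  0  1  2  3  4  0  1  2  3  4  0  1  2  3  4  0  1  2  3  4  0  1  2  3  4  0

0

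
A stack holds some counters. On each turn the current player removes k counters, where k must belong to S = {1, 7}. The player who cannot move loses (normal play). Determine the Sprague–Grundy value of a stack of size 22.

0

n :  0  1  2  3  4  5  6  7  8  9 10 11 12 13 14 15 16 17 18 19 20 21 22
G :  0  1  0  1  0  1  0  1  0  1  0  1  0  1  0  1  0  1  0  1  0  1  0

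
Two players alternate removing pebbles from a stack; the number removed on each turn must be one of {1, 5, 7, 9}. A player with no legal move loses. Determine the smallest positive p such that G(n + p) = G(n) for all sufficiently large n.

2

G(0) = 0
G(1) = mex{0} = 1
G(2) = mex{1} = 0
G(3) = mex{0} = 1
G(4) = mex{1} = 0
G(5) = mex{0,0} = 1
G(6) = mex{1,1} = 0
G(7) = mex{0,0,0} = 1
G(8) = mex{1,1,1} = 0
G(9) = mex{0,0,0,0} = 1
G(10) = mex{1,1,1,1} = 0
G(11) = mex{0,0,0,0} = 1
G(12) = mex{1,1,1,1} = 0
G(13) = mex{0,0,0,0} = 1
G(14) = mex{1,1,1,1} = 0
G(n+2) = G(n) holds for n = 0,…,8 (a full window of length max(S) = 9), so the sequence is purely periodic with period 2.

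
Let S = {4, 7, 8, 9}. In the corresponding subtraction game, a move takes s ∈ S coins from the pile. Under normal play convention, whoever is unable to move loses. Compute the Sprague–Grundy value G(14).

0

G(0) = 0
G(1) = mex{} = 0
G(2) = mex{} = 0
G(3) = mex{} = 0
G(4) = mex{0} = 1
G(5) = mex{0} = 1
G(6) = mex{0} = 1
G(7) = mex{0,0} = 1
G(8) = mex{1,0,0} = 2
G(9) = mex{1,0,0,0} = 2
G(10) = mex{1,0,0,0} = 2
G(11) = mex{1,1,0,0} = 2
G(12) = mex{2,1,1,0} = 3
G(13) = mex{2,1,1,1} = 0
G(14) = mex{2,1,1,1} = 0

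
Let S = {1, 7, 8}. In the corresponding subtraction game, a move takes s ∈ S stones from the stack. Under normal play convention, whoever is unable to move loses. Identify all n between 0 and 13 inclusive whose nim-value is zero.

0, 2, 4, 6

n :  0  1  2  3  4  5  6  7  8  9 10 11 12 13
G :  0  1  0  1  0  1  0  1  2  3  2  3  2  3
P-positions are exactly the n with G(n) = 0.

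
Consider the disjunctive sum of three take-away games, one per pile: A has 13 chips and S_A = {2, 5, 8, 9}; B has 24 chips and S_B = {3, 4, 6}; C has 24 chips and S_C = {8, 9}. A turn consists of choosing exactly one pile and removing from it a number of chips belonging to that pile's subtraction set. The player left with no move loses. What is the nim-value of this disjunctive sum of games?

Pile A, S = {2, 5, 8, 9}:
G(0) = 0
G(1) = mex{} = 0
G(2) = mex{0} = 1
G(3) = mex{0} = 1
G(4) = mex{1} = 0
G(5) = mex{1,0} = 2
G(6) = mex{0,0} = 1
G(7) = mex{2,1} = 0
G(8) = mex{1,1,0} = 2
G(9) = mex{0,0,0,0} = 1
G(10) = mex{2,2,1,0} = 3
G(11) = mex{1,1,1,1} = 0
G(12) = mex{3,0,0,1} = 2
G(13) = mex{0,2,2,0} = 1
G_A(13) = 1.
Pile B, S = {3, 4, 6}:
n :  0  1  2  3  4  5  6  7  8  9 10 11 12 13 14 15 16 17 18 19 20 21 22 23 24
G :  0  0  0  1  1  1  2  2  2  0  0  0  1  1  1  2  2  2  0  0  0  1  1  1  2
G_B(24) = 2.
Pile C, S = {8, 9}:
G(0) = 0
G(1) = mex{} = 0
G(2) = mex{} = 0
G(3) = mex{} = 0
G(4) = mex{} = 0
G(5) = mex{} = 0
G(6) = mex{} = 0
G(7) = mex{} = 0
G(8) = mex{0} = 1
G(9) = mex{0,0} = 1
G(10) = mex{0,0} = 1
G(11) = mex{0,0} = 1
G(12) = mex{0,0} = 1
G(13) = mex{0,0} = 1
G(14) = mex{0,0} = 1
G(15) = mex{0,0} = 1
G(16) = mex{1,0} = 2
G(17) = mex{1,1} = 0
G(18) = mex{1,1} = 0
G(19) = mex{1,1} = 0
G(20) = mex{1,1} = 0
G(21) = mex{1,1} = 0
G(22) = mex{1,1} = 0
G(23) = mex{1,1} = 0
G(24) = mex{2,1} = 0
G_C(24) = 0.
Combined Grundy value = 1 ⊕ 2 ⊕ 0 = 3.

3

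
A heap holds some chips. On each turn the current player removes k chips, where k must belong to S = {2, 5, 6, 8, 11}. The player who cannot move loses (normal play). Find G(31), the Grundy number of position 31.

4

n :  0  1  2  3  4  5  6  7  8  9 10 11 12 13 14 15 16 17 18 19 20 21 22 23 24 25 26 27 28 29 30 31
G :  0  0  1  1  0  2  1  3  2  2  3  3  2  0  0  1  1  0  4  1  3  2  2  3  3  2  0  0  1  1  0  4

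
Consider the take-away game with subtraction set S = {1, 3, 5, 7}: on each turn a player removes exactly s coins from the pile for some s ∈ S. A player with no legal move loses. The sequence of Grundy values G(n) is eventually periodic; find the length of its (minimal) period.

G(0) = 0
G(1) = mex{0} = 1
G(2) = mex{1} = 0
G(3) = mex{0,0} = 1
G(4) = mex{1,1} = 0
G(5) = mex{0,0,0} = 1
G(6) = mex{1,1,1} = 0
G(7) = mex{0,0,0,0} = 1
G(8) = mex{1,1,1,1} = 0
G(9) = mex{0,0,0,0} = 1
G(10) = mex{1,1,1,1} = 0
G(11) = mex{0,0,0,0} = 1
G(12) = mex{1,1,1,1} = 0
G(13) = mex{0,0,0,0} = 1
G(14) = mex{1,1,1,1} = 0
G(n+2) = G(n) holds for n = 0,…,6 (a full window of length max(S) = 7), so the sequence is purely periodic with period 2.

2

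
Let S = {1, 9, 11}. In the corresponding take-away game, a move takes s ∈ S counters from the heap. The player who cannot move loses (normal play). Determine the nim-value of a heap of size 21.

n :  0  1  2  3  4  5  6  7  8  9 10 11 12 13 14 15 16 17 18 19 20 21
G :  0  1  0  1  0  1  0  1  0  1  0  1  0  1  0  1  0  1  0  1  0  1

1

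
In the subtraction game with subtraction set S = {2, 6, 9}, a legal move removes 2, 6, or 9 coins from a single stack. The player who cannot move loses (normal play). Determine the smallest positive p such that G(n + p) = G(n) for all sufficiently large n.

15

n :  0  1  2  3  4  5  6  7  8  9 10 11 12 13 14 15 16 17 18 19 20 21 22 23 24 25 26 27 28 29 30 31
G :  0  0  1  1  0  0  1  1  0  2  1  3  0  2  1  0  0  1  1  0  0  1  1  0  2  1  3  0  2  1  0  0
G(n+15) = G(n) holds for n = 0,…,8 (a full window of length max(S) = 9), so the sequence is purely periodic with period 15.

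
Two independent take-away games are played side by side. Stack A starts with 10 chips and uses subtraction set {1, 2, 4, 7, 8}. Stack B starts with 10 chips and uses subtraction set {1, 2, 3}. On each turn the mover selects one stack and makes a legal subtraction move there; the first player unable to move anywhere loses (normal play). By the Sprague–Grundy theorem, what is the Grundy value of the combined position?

3

Stack A, S = {1, 2, 4, 7, 8}:
G(0) = 0
G(1) = mex{0} = 1
G(2) = mex{1,0} = 2
G(3) = mex{2,1} = 0
G(4) = mex{0,2,0} = 1
G(5) = mex{1,0,1} = 2
G(6) = mex{2,1,2} = 0
G(7) = mex{0,2,0,0} = 1
G(8) = mex{1,0,1,1,0} = 2
G(9) = mex{2,1,2,2,1} = 0
G(10) = mex{0,2,0,0,2} = 1
G_A(10) = 1.
Stack B, S = {1, 2, 3}:
n :  0  1  2  3  4  5  6  7  8  9 10
G :  0  1  2  3  0  1  2  3  0  1  2
G_B(10) = 2.
Combined Grundy value = 1 ⊕ 2 = 3.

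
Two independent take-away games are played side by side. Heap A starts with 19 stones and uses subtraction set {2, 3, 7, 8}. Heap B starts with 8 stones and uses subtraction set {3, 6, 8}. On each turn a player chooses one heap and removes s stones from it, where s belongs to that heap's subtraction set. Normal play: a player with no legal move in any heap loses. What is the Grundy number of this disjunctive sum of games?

0

Heap A, S = {2, 3, 7, 8}:
n :  0  1  2  3  4  5  6  7  8  9 10 11 12 13 14 15 16 17 18 19
G :  0  0  1  1  2  0  0  1  1  2  0  0  1  1  2  0  0  1  1  2
G_A(19) = 2.
Heap B, S = {3, 6, 8}:
G(0) = 0
G(1) = mex{} = 0
G(2) = mex{} = 0
G(3) = mex{0} = 1
G(4) = mex{0} = 1
G(5) = mex{0} = 1
G(6) = mex{1,0} = 2
G(7) = mex{1,0} = 2
G(8) = mex{1,0,0} = 2
G_B(8) = 2.
Combined Grundy value = 2 ⊕ 2 = 0.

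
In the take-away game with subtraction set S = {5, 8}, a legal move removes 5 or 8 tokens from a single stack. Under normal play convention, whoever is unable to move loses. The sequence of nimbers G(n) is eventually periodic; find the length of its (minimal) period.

13

n :  0  1  2  3  4  5  6  7  8  9 10 11 12 13 14 15 16 17 18 19 20 21 22 23 24 25 26 27
G :  0  0  0  0  0  1  1  1  1  1  2  2  2  0  0  0  0  0  1  1  1  1  1  2  2  2  0  0
G(n+13) = G(n) holds for n = 0,…,7 (a full window of length max(S) = 8), so the sequence is purely periodic with period 13.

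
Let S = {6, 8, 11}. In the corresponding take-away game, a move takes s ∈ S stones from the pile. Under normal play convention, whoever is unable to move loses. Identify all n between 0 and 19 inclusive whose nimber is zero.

0, 1, 2, 3, 4, 5, 17, 18, 19

n :  0  1  2  3  4  5  6  7  8  9 10 11 12 13 14 15 16 17 18 19
G :  0  0  0  0  0  0  1  1  1  1  1  1  2  2  2  2  2  0  0  0
P-positions are exactly the n with G(n) = 0.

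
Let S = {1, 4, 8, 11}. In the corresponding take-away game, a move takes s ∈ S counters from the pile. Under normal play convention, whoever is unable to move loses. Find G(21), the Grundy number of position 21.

2

G(0) = 0
G(1) = mex{0} = 1
G(2) = mex{1} = 0
G(3) = mex{0} = 1
G(4) = mex{1,0} = 2
G(5) = mex{2,1} = 0
G(6) = mex{0,0} = 1
G(7) = mex{1,1} = 0
G(8) = mex{0,2,0} = 1
G(9) = mex{1,0,1} = 2
G(10) = mex{2,1,0} = 3
G(11) = mex{3,0,1,0} = 2
G(12) = mex{2,1,2,1} = 0
G(13) = mex{0,2,0,0} = 1
G(14) = mex{1,3,1,1} = 0
G(15) = mex{0,2,0,2} = 1
G(16) = mex{1,0,1,0} = 2
G(17) = mex{2,1,2,1} = 0
G(18) = mex{0,0,3,0} = 1
G(19) = mex{1,1,2,1} = 0
G(20) = mex{0,2,0,2} = 1
G(21) = mex{1,0,1,3} = 2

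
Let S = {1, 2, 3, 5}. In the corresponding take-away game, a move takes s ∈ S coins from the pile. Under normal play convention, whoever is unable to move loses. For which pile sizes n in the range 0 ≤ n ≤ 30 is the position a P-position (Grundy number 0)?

0, 4, 8, 12, 16, 20, 24, 28

n :  0  1  2  3  4  5  6  7  8  9 10 11 12 13 14 15 16 17 18 19 20 21 22 23 24 25 26 27 28 29 30
G :  0  1  2  3  0  1  2  3  0  1  2  3  0  1  2  3  0  1  2  3  0  1  2  3  0  1  2  3  0  1  2
P-positions are exactly the n with G(n) = 0.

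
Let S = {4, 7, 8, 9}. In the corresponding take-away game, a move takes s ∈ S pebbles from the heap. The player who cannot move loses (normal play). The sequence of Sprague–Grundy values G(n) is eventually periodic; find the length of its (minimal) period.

13

n :  0  1  2  3  4  5  6  7  8  9 10 11 12 13 14 15 16 17 18 19 20 21 22 23 24 25 26 27
G :  0  0  0  0  1  1  1  1  2  2  2  2  3  0  0  0  0  1  1  1  1  2  2  2  2  3  0  0
G(n+13) = G(n) holds for n = 0,…,8 (a full window of length max(S) = 9), so the sequence is purely periodic with period 13.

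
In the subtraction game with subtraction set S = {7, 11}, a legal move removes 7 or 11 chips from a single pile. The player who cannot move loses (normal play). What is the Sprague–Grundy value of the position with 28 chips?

G(0) = 0
G(1) = mex{} = 0
G(2) = mex{} = 0
G(3) = mex{} = 0
G(4) = mex{} = 0
G(5) = mex{} = 0
G(6) = mex{} = 0
G(7) = mex{0} = 1
G(8) = mex{0} = 1
G(9) = mex{0} = 1
G(10) = mex{0} = 1
G(11) = mex{0,0} = 1
G(12) = mex{0,0} = 1
G(13) = mex{0,0} = 1
G(14) = mex{1,0} = 2
G(15) = mex{1,0} = 2
G(16) = mex{1,0} = 2
G(17) = mex{1,0} = 2
G(18) = mex{1,1} = 0
G(19) = mex{1,1} = 0
G(20) = mex{1,1} = 0
G(21) = mex{2,1} = 0
G(22) = mex{2,1} = 0
G(23) = mex{2,1} = 0
G(24) = mex{2,1} = 0
G(25) = mex{0,2} = 1
G(26) = mex{0,2} = 1
G(27) = mex{0,2} = 1
G(28) = mex{0,2} = 1

1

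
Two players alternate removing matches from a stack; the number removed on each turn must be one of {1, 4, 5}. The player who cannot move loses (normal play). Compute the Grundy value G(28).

2

G(0) = 0
G(1) = mex{0} = 1
G(2) = mex{1} = 0
G(3) = mex{0} = 1
G(4) = mex{1,0} = 2
G(5) = mex{2,1,0} = 3
G(6) = mex{3,0,1} = 2
G(7) = mex{2,1,0} = 3
G(8) = mex{3,2,1} = 0
G(9) = mex{0,3,2} = 1
G(10) = mex{1,2,3} = 0
G(11) = mex{0,3,2} = 1
G(12) = mex{1,0,3} = 2
G(13) = mex{2,1,0} = 3
G(14) = mex{3,0,1} = 2
G(15) = mex{2,1,0} = 3
G(16) = mex{3,2,1} = 0
G(17) = mex{0,3,2} = 1
G(18) = mex{1,2,3} = 0
G(19) = mex{0,3,2} = 1
G(20) = mex{1,0,3} = 2
G(21) = mex{2,1,0} = 3
G(22) = mex{3,0,1} = 2
G(23) = mex{2,1,0} = 3
G(24) = mex{3,2,1} = 0
G(25) = mex{0,3,2} = 1
G(26) = mex{1,2,3} = 0
G(27) = mex{0,3,2} = 1
G(28) = mex{1,0,3} = 2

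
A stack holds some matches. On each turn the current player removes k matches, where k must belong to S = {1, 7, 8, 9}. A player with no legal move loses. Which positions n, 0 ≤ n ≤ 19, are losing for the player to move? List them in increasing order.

0, 2, 4, 6, 16, 18

G(0) = 0
G(1) = mex{0} = 1
G(2) = mex{1} = 0
G(3) = mex{0} = 1
G(4) = mex{1} = 0
G(5) = mex{0} = 1
G(6) = mex{1} = 0
G(7) = mex{0,0} = 1
G(8) = mex{1,1,0} = 2
G(9) = mex{2,0,1,0} = 3
G(10) = mex{3,1,0,1} = 2
G(11) = mex{2,0,1,0} = 3
G(12) = mex{3,1,0,1} = 2
G(13) = mex{2,0,1,0} = 3
G(14) = mex{3,1,0,1} = 2
G(15) = mex{2,2,1,0} = 3
G(16) = mex{3,3,2,1} = 0
G(17) = mex{0,2,3,2} = 1
G(18) = mex{1,3,2,3} = 0
G(19) = mex{0,2,3,2} = 1
P-positions are exactly the n with G(n) = 0.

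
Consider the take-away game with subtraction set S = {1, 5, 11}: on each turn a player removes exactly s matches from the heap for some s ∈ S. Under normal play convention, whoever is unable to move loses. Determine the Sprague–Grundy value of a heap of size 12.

n :  0  1  2  3  4  5  6  7  8  9 10 11 12
G :  0  1  0  1  0  1  0  1  0  1  0  1  0

0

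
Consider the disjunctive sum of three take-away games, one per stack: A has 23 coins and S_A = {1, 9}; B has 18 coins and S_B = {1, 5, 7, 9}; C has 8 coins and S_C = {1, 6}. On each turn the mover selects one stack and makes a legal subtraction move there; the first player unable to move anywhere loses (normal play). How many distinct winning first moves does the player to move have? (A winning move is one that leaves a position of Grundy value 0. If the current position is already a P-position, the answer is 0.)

Stack A, S = {1, 9}:
G(0) = 0
G(1) = mex{0} = 1
G(2) = mex{1} = 0
G(3) = mex{0} = 1
G(4) = mex{1} = 0
G(5) = mex{0} = 1
G(6) = mex{1} = 0
G(7) = mex{0} = 1
G(8) = mex{1} = 0
G(9) = mex{0,0} = 1
G(10) = mex{1,1} = 0
G(11) = mex{0,0} = 1
G(12) = mex{1,1} = 0
G(13) = mex{0,0} = 1
G(14) = mex{1,1} = 0
G(15) = mex{0,0} = 1
G(16) = mex{1,1} = 0
G(17) = mex{0,0} = 1
G(18) = mex{1,1} = 0
G(19) = mex{0,0} = 1
G(20) = mex{1,1} = 0
G(21) = mex{0,0} = 1
G(22) = mex{1,1} = 0
G(23) = mex{0,0} = 1
G_A(23) = 1.
Stack B, S = {1, 5, 7, 9}:
n :  0  1  2  3  4  5  6  7  8  9 10 11 12 13 14 15 16 17 18
G :  0  1  0  1  0  1  0  1  0  1  0  1  0  1  0  1  0  1  0
G_B(18) = 0.
Stack C, S = {1, 6}:
n : 0 1 2 3 4 5 6 7 8
G : 0 1 0 1 0 1 2 0 1
G_C(8) = 1.
Combined Grundy value = 1 ⊕ 0 ⊕ 1 = 0.
A winning move leaves total XOR = 0, i.e. changes one component's Grundy value g to g ⊕ X where X is the current total.
Stack A: target g' = 1⊕0 = 1, but every legal move changes the Grundy value (mex property), so 0 moves.
Stack B: target g' = 0⊕0 = 0, but every legal move changes the Grundy value (mex property), so 0 moves.
Stack C: target g' = 1⊕0 = 1, but every legal move changes the Grundy value (mex property), so 0 moves.

0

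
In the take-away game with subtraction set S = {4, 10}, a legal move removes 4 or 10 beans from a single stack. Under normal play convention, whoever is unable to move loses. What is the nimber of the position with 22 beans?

0

n :  0  1  2  3  4  5  6  7  8  9 10 11 12 13 14 15 16 17 18 19 20 21 22
G :  0  0  0  0  1  1  1  1  0  0  2  2  1  1  0  0  0  0  1  1  1  1  0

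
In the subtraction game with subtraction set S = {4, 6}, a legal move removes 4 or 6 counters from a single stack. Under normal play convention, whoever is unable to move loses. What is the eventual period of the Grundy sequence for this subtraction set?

10

G(0) = 0
G(1) = mex{} = 0
G(2) = mex{} = 0
G(3) = mex{} = 0
G(4) = mex{0} = 1
G(5) = mex{0} = 1
G(6) = mex{0,0} = 1
G(7) = mex{0,0} = 1
G(8) = mex{1,0} = 2
G(9) = mex{1,0} = 2
G(10) = mex{1,1} = 0
G(11) = mex{1,1} = 0
G(12) = mex{2,1} = 0
G(13) = mex{2,1} = 0
G(14) = mex{0,2} = 1
G(15) = mex{0,2} = 1
G(16) = mex{0,0} = 1
G(17) = mex{0,0} = 1
G(18) = mex{1,0} = 2
G(19) = mex{1,0} = 2
G(20) = mex{1,1} = 0
G(21) = mex{1,1} = 0
G(n+10) = G(n) holds for n = 0,…,5 (a full window of length max(S) = 6), so the sequence is purely periodic with period 10.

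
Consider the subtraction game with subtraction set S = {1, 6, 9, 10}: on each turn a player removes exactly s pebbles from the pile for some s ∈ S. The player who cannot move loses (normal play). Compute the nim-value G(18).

0

n :  0  1  2  3  4  5  6  7  8  9 10 11 12 13 14 15 16 17 18
G :  0  1  0  1  0  1  2  0  1  2  3  2  3  2  3  0  1  3  0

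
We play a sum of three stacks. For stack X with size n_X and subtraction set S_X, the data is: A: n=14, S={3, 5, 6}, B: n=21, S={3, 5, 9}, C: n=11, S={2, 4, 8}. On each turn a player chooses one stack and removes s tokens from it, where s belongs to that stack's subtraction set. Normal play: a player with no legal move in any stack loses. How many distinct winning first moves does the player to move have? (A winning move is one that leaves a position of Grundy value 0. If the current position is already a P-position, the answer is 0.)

1

Stack A, S = {3, 5, 6}:
n :  0  1  2  3  4  5  6  7  8  9 10 11 12 13 14
G :  0  0  0  1  1  1  2  2  2  0  0  0  1  1  1
G_A(14) = 1.
Stack B, S = {3, 5, 9}:
n :  0  1  2  3  4  5  6  7  8  9 10 11 12 13 14 15 16 17 18 19 20 21
G :  0  0  0  1  1  1  2  2  0  3  3  1  0  2  0  1  0  1  0  1  0  1
G_B(21) = 1.
Stack C, S = {2, 4, 8}:
n :  0  1  2  3  4  5  6  7  8  9 10 11
G :  0  0  1  1  2  2  0  0  1  1  2  2
G_C(11) = 2.
Combined Grundy value = 1 ⊕ 1 ⊕ 2 = 2.
A winning move leaves total XOR = 0, i.e. changes one component's Grundy value g to g ⊕ X where X is the current total.
Stack A: need g' = 1⊕2 = 3. Options: 14−3→G=0, 14−5→G=0, 14−6→G=2. Hits: 0.
Stack B: need g' = 1⊕2 = 3. Options: 21−3→G=0, 21−5→G=0, 21−9→G=0. Hits: 0.
Stack C: need g' = 2⊕2 = 0. Options: 11−2→G=1, 11−4→G=0, 11−8→G=1. Hits: 1.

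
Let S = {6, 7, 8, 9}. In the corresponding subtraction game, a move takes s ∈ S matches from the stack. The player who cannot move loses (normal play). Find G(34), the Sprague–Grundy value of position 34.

0

G(0) = 0
G(1) = mex{} = 0
G(2) = mex{} = 0
G(3) = mex{} = 0
G(4) = mex{} = 0
G(5) = mex{} = 0
G(6) = mex{0} = 1
G(7) = mex{0,0} = 1
G(8) = mex{0,0,0} = 1
G(9) = mex{0,0,0,0} = 1
G(10) = mex{0,0,0,0} = 1
G(11) = mex{0,0,0,0} = 1
G(12) = mex{1,0,0,0} = 2
G(13) = mex{1,1,0,0} = 2
G(14) = mex{1,1,1,0} = 2
G(15) = mex{1,1,1,1} = 0
G(16) = mex{1,1,1,1} = 0
G(17) = mex{1,1,1,1} = 0
G(18) = mex{2,1,1,1} = 0
G(19) = mex{2,2,1,1} = 0
G(20) = mex{2,2,2,1} = 0
G(21) = mex{0,2,2,2} = 1
G(22) = mex{0,0,2,2} = 1
G(23) = mex{0,0,0,2} = 1
G(24) = mex{0,0,0,0} = 1
G(25) = mex{0,0,0,0} = 1
G(26) = mex{0,0,0,0} = 1
G(27) = mex{1,0,0,0} = 2
G(28) = mex{1,1,0,0} = 2
G(29) = mex{1,1,1,0} = 2
G(30) = mex{1,1,1,1} = 0
G(31) = mex{1,1,1,1} = 0
G(32) = mex{1,1,1,1} = 0
G(33) = mex{2,1,1,1} = 0
G(34) = mex{2,2,1,1} = 0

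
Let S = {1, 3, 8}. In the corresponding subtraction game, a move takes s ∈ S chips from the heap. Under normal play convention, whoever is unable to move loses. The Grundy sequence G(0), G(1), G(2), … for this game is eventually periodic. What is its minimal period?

G(0) = 0
G(1) = mex{0} = 1
G(2) = mex{1} = 0
G(3) = mex{0,0} = 1
G(4) = mex{1,1} = 0
G(5) = mex{0,0} = 1
G(6) = mex{1,1} = 0
G(7) = mex{0,0} = 1
G(8) = mex{1,1,0} = 2
G(9) = mex{2,0,1} = 3
G(10) = mex{3,1,0} = 2
G(11) = mex{2,2,1} = 0
G(12) = mex{0,3,0} = 1
G(13) = mex{1,2,1} = 0
G(14) = mex{0,0,0} = 1
G(15) = mex{1,1,1} = 0
G(16) = mex{0,0,2} = 1
G(17) = mex{1,1,3} = 0
G(18) = mex{0,0,2} = 1
G(19) = mex{1,1,0} = 2
G(20) = mex{2,0,1} = 3
G(21) = mex{3,1,0} = 2
G(22) = mex{2,2,1} = 0
G(23) = mex{0,3,0} = 1
G(n+11) = G(n) holds for n = 0,…,7 (a full window of length max(S) = 8), so the sequence is purely periodic with period 11.

11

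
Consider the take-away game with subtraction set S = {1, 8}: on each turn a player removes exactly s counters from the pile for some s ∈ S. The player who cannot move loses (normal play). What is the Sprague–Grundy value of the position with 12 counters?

n :  0  1  2  3  4  5  6  7  8  9 10 11 12
G :  0  1  0  1  0  1  0  1  2  0  1  0  1

1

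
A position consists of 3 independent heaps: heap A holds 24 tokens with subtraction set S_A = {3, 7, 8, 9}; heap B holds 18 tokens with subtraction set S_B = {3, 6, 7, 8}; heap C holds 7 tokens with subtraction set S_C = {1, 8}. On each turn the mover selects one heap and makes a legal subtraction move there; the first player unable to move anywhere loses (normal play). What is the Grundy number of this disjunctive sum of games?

1

Heap A, S = {3, 7, 8, 9}:
n :  0  1  2  3  4  5  6  7  8  9 10 11 12 13 14 15 16 17 18 19 20 21 22 23 24
G :  0  0  0  1  1  1  0  2  2  1  3  3  0  2  4  1  0  0  0  1  1  1  0  2  2
G_A(24) = 2.
Heap B, S = {3, 6, 7, 8}:
n :  0  1  2  3  4  5  6  7  8  9 10 11 12 13 14 15 16 17 18
G :  0  0  0  1  1  1  2  2  2  3  3  0  0  0  1  1  1  2  2
G_B(18) = 2.
Heap C, S = {1, 8}:
n : 0 1 2 3 4 5 6 7
G : 0 1 0 1 0 1 0 1
G_C(7) = 1.
Combined Grundy value = 2 ⊕ 2 ⊕ 1 = 1.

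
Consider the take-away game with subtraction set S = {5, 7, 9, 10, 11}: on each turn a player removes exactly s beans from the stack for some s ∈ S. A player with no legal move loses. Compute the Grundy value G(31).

G(0) = 0
G(1) = mex{} = 0
G(2) = mex{} = 0
G(3) = mex{} = 0
G(4) = mex{} = 0
G(5) = mex{0} = 1
G(6) = mex{0} = 1
G(7) = mex{0,0} = 1
G(8) = mex{0,0} = 1
G(9) = mex{0,0,0} = 1
G(10) = mex{1,0,0,0} = 2
G(11) = mex{1,0,0,0,0} = 2
G(12) = mex{1,1,0,0,0} = 2
G(13) = mex{1,1,0,0,0} = 2
G(14) = mex{1,1,1,0,0} = 2
G(15) = mex{2,1,1,1,0} = 3
G(16) = mex{2,1,1,1,1} = 0
G(17) = mex{2,2,1,1,1} = 0
G(18) = mex{2,2,1,1,1} = 0
G(19) = mex{2,2,2,1,1} = 0
G(20) = mex{3,2,2,2,1} = 0
G(21) = mex{0,2,2,2,2} = 1
G(22) = mex{0,3,2,2,2} = 1
G(23) = mex{0,0,2,2,2} = 1
G(24) = mex{0,0,3,2,2} = 1
G(25) = mex{0,0,0,3,2} = 1
G(26) = mex{1,0,0,0,3} = 2
G(27) = mex{1,0,0,0,0} = 2
G(28) = mex{1,1,0,0,0} = 2
G(29) = mex{1,1,0,0,0} = 2
G(30) = mex{1,1,1,0,0} = 2
G(31) = mex{2,1,1,1,0} = 3

3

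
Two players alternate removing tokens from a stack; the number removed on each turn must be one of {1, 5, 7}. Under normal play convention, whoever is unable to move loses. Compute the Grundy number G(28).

G(0) = 0
G(1) = mex{0} = 1
G(2) = mex{1} = 0
G(3) = mex{0} = 1
G(4) = mex{1} = 0
G(5) = mex{0,0} = 1
G(6) = mex{1,1} = 0
G(7) = mex{0,0,0} = 1
G(8) = mex{1,1,1} = 0
G(9) = mex{0,0,0} = 1
G(10) = mex{1,1,1} = 0
G(11) = mex{0,0,0} = 1
G(12) = mex{1,1,1} = 0
G(13) = mex{0,0,0} = 1
G(14) = mex{1,1,1} = 0
G(15) = mex{0,0,0} = 1
G(16) = mex{1,1,1} = 0
G(17) = mex{0,0,0} = 1
G(18) = mex{1,1,1} = 0
G(19) = mex{0,0,0} = 1
G(20) = mex{1,1,1} = 0
G(21) = mex{0,0,0} = 1
G(22) = mex{1,1,1} = 0
G(23) = mex{0,0,0} = 1
G(24) = mex{1,1,1} = 0
G(25) = mex{0,0,0} = 1
G(26) = mex{1,1,1} = 0
G(27) = mex{0,0,0} = 1
G(28) = mex{1,1,1} = 0

0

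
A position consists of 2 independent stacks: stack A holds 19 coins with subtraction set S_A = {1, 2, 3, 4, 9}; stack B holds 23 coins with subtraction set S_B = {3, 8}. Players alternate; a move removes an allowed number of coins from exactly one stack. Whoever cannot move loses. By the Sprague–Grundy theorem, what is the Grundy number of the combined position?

Stack A, S = {1, 2, 3, 4, 9}:
G(0) = 0
G(1) = mex{0} = 1
G(2) = mex{1,0} = 2
G(3) = mex{2,1,0} = 3
G(4) = mex{3,2,1,0} = 4
G(5) = mex{4,3,2,1} = 0
G(6) = mex{0,4,3,2} = 1
G(7) = mex{1,0,4,3} = 2
G(8) = mex{2,1,0,4} = 3
G(9) = mex{3,2,1,0,0} = 4
G(10) = mex{4,3,2,1,1} = 0
G(11) = mex{0,4,3,2,2} = 1
G(12) = mex{1,0,4,3,3} = 2
G(13) = mex{2,1,0,4,4} = 3
G(14) = mex{3,2,1,0,0} = 4
G(15) = mex{4,3,2,1,1} = 0
G(16) = mex{0,4,3,2,2} = 1
G(17) = mex{1,0,4,3,3} = 2
G(18) = mex{2,1,0,4,4} = 3
G(19) = mex{3,2,1,0,0} = 4
G_A(19) = 4.
Stack B, S = {3, 8}:
n :  0  1  2  3  4  5  6  7  8  9 10 11 12 13 14 15 16 17 18 19 20 21 22 23
G :  0  0  0  1  1  1  0  0  2  1  1  0  0  0  1  1  1  0  0  2  1  1  0  0
G_B(23) = 0.
Combined Grundy value = 4 ⊕ 0 = 4.

4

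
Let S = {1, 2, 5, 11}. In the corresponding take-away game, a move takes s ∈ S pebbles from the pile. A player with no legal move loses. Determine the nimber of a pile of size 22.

1

G(0) = 0
G(1) = mex{0} = 1
G(2) = mex{1,0} = 2
G(3) = mex{2,1} = 0
G(4) = mex{0,2} = 1
G(5) = mex{1,0,0} = 2
G(6) = mex{2,1,1} = 0
G(7) = mex{0,2,2} = 1
G(8) = mex{1,0,0} = 2
G(9) = mex{2,1,1} = 0
G(10) = mex{0,2,2} = 1
G(11) = mex{1,0,0,0} = 2
G(12) = mex{2,1,1,1} = 0
G(13) = mex{0,2,2,2} = 1
G(14) = mex{1,0,0,0} = 2
G(15) = mex{2,1,1,1} = 0
G(16) = mex{0,2,2,2} = 1
G(17) = mex{1,0,0,0} = 2
G(18) = mex{2,1,1,1} = 0
G(19) = mex{0,2,2,2} = 1
G(20) = mex{1,0,0,0} = 2
G(21) = mex{2,1,1,1} = 0
G(22) = mex{0,2,2,2} = 1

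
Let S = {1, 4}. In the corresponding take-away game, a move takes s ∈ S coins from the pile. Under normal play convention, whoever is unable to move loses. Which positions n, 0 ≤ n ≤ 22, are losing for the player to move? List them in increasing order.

G(0) = 0
G(1) = mex{0} = 1
G(2) = mex{1} = 0
G(3) = mex{0} = 1
G(4) = mex{1,0} = 2
G(5) = mex{2,1} = 0
G(6) = mex{0,0} = 1
G(7) = mex{1,1} = 0
G(8) = mex{0,2} = 1
G(9) = mex{1,0} = 2
G(10) = mex{2,1} = 0
G(11) = mex{0,0} = 1
G(12) = mex{1,1} = 0
G(13) = mex{0,2} = 1
G(14) = mex{1,0} = 2
G(15) = mex{2,1} = 0
G(16) = mex{0,0} = 1
G(17) = mex{1,1} = 0
G(18) = mex{0,2} = 1
G(19) = mex{1,0} = 2
G(20) = mex{2,1} = 0
G(21) = mex{0,0} = 1
G(22) = mex{1,1} = 0
P-positions are exactly the n with G(n) = 0.

0, 2, 5, 7, 10, 12, 15, 17, 20, 22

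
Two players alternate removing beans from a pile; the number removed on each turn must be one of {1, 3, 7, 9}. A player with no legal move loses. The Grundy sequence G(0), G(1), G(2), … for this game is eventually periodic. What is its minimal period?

n :  0  1  2  3  4  5  6  7  8  9 10 11 12 13 14
G :  0  1  0  1  0  1  0  1  0  1  0  1  0  1  0
G(n+2) = G(n) holds for n = 0,…,8 (a full window of length max(S) = 9), so the sequence is purely periodic with period 2.

2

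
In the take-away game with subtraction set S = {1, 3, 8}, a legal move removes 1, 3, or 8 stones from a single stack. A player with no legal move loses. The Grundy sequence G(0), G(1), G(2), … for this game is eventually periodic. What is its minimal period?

n :  0  1  2  3  4  5  6  7  8  9 10 11 12 13 14 15 16 17 18 19 20 21 22 23
G :  0  1  0  1  0  1  0  1  2  3  2  0  1  0  1  0  1  0  1  2  3  2  0  1
G(n+11) = G(n) holds for n = 0,…,7 (a full window of length max(S) = 8), so the sequence is purely periodic with period 11.

11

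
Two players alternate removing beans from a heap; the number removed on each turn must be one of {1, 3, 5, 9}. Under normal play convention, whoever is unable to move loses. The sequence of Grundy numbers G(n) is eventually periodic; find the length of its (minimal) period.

2

G(0) = 0
G(1) = mex{0} = 1
G(2) = mex{1} = 0
G(3) = mex{0,0} = 1
G(4) = mex{1,1} = 0
G(5) = mex{0,0,0} = 1
G(6) = mex{1,1,1} = 0
G(7) = mex{0,0,0} = 1
G(8) = mex{1,1,1} = 0
G(9) = mex{0,0,0,0} = 1
G(10) = mex{1,1,1,1} = 0
G(11) = mex{0,0,0,0} = 1
G(12) = mex{1,1,1,1} = 0
G(13) = mex{0,0,0,0} = 1
G(14) = mex{1,1,1,1} = 0
G(n+2) = G(n) holds for n = 0,…,8 (a full window of length max(S) = 9), so the sequence is purely periodic with period 2.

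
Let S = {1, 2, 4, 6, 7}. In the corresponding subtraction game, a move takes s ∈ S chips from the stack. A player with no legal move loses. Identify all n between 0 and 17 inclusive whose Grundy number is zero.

0, 3, 8, 11, 16

G(0) = 0
G(1) = mex{0} = 1
G(2) = mex{1,0} = 2
G(3) = mex{2,1} = 0
G(4) = mex{0,2,0} = 1
G(5) = mex{1,0,1} = 2
G(6) = mex{2,1,2,0} = 3
G(7) = mex{3,2,0,1,0} = 4
G(8) = mex{4,3,1,2,1} = 0
G(9) = mex{0,4,2,0,2} = 1
G(10) = mex{1,0,3,1,0} = 2
G(11) = mex{2,1,4,2,1} = 0
G(12) = mex{0,2,0,3,2} = 1
G(13) = mex{1,0,1,4,3} = 2
G(14) = mex{2,1,2,0,4} = 3
G(15) = mex{3,2,0,1,0} = 4
G(16) = mex{4,3,1,2,1} = 0
G(17) = mex{0,4,2,0,2} = 1
P-positions are exactly the n with G(n) = 0.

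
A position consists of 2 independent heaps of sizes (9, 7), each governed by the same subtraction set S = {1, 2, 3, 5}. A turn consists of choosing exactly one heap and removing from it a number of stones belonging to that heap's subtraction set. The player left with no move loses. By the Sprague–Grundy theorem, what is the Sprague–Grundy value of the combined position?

2

All heaps use S = {1, 2, 3, 5}:
n : 0 1 2 3 4 5 6 7 8 9
G : 0 1 2 3 0 1 2 3 0 1
Heap A: G(9) = 1.
Heap B: G(7) = 3.
Combined Grundy value = 1 ⊕ 3 = 2.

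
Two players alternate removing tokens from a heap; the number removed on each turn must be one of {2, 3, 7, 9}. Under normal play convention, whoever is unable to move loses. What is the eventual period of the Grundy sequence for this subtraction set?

16

n :  0  1  2  3  4  5  6  7  8  9 10 11 12 13 14 15 16 17 18 19 20 21 22 23 24 25 26 27 28 29 30 31 32 33
G :  0  0  1  1  2  0  0  1  1  2  2  0  3  1  2  2  0  0  1  1  2  0  0  1  1  2  2  0  3  1  2  2  0  0
G(n+16) = G(n) holds for n = 0,…,8 (a full window of length max(S) = 9), so the sequence is purely periodic with period 16.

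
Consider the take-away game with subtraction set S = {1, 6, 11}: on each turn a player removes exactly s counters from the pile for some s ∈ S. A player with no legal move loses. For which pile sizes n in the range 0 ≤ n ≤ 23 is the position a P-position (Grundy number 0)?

n :  0  1  2  3  4  5  6  7  8  9 10 11 12 13 14 15 16 17 18 19 20 21 22 23
G :  0  1  0  1  0  1  2  0  1  0  1  2  0  1  0  1  0  1  2  0  1  0  1  2
P-positions are exactly the n with G(n) = 0.

0, 2, 4, 7, 9, 12, 14, 16, 19, 21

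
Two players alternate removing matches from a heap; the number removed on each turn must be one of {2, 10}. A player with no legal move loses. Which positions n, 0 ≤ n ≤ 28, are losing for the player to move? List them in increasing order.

n :  0  1  2  3  4  5  6  7  8  9 10 11 12 13 14 15 16 17 18 19 20 21 22 23 24 25 26 27 28
G :  0  0  1  1  0  0  1  1  0  0  1  1  0  0  1  1  0  0  1  1  0  0  1  1  0  0  1  1  0
P-positions are exactly the n with G(n) = 0.

0, 1, 4, 5, 8, 9, 12, 13, 16, 17, 20, 21, 24, 25, 28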